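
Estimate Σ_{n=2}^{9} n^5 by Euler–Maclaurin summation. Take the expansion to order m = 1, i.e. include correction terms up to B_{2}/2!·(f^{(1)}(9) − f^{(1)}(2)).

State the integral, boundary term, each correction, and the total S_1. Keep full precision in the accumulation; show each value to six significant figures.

S_1 ≈ 120830

The integral term ∫_2^9 x^5 dx = 88562.8.
½[f(2) + f(9)] = ½[32.0000 + 59049.0] = 29540.5.
So far: 118103.
Correction k=1: B_{2}/2! · (f^{(1)}(9) − f^{(1)}(2)) = 1/12 · (32805.0 − 80.0000) = 2727.08.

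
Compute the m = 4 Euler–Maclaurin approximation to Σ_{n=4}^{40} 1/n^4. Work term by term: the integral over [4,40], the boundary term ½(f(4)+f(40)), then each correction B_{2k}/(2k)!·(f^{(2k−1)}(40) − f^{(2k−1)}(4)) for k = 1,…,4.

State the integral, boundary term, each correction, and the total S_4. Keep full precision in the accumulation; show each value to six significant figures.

∫_4^40 1/x^4 dx evaluates to 0.00520313.
Boundary: ½(f(4) + f(40)) = ½(0.00390625 + 3.90625e-07) = 0.00195332.
Running total after boundary: 0.00715645.
Correction k=1: B_{2}/2! · (f^{(1)}(40) − f^{(1)}(4)) = 1/12 · (-3.90625e-08 − (-0.00390625)) = 0.000325518.
Running total after k=1: 0.00748196.
Correction k=2: B_{4}/4! · (f^{(3)}(40) − f^{(3)}(4)) = −1/720 · (-7.32422e-10 − (-0.00732422)) = -1.01725e-05.
Running total after k=2: 0.00747179.
Correction k=3: B_{6}/6! · (f^{(5)}(40) − f^{(5)}(4)) = 1/30240 · (-2.56348e-11 − (-0.0256348)) = 8.47711e-07.
Running total after k=3: 0.00747264.
Correction k=4: B_{8}/8! · (f^{(7)}(40) − f^{(7)}(4)) = −1/1209600 · (-1.44196e-12 − (-0.144196)) = -1.19209e-07.

S_4 ≈ 0.00747252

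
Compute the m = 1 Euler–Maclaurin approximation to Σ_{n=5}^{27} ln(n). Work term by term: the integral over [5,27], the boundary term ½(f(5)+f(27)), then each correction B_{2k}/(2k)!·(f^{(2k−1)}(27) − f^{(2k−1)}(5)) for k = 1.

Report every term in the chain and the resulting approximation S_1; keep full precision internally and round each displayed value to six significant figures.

S_1 ≈ 61.3795

Integral: ∫_5^27 ln(x) dx = 58.9404.
Boundary: ½(f(5) + f(27)) = ½(1.60944 + 3.29584) = 2.45264.
So far: 61.3930.
k=1: B_{2}/(2)! × [f^{(1)}(27) − f^{(1)}(5)] = 1/12 × (0.0370370 − 0.200000) = -0.0135802.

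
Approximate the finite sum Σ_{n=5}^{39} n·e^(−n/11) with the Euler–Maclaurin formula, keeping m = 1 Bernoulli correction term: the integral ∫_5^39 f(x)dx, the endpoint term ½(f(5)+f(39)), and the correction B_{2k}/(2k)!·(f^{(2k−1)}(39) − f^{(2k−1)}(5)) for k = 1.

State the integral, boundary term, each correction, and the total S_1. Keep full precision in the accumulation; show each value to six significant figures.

∫_5^39 x·e^(−x/11) dx evaluates to 95.8431.
Boundary: ½(f(5) + f(39)) = ½(3.17368 + 1.12536) = 2.14952.
Running total after boundary: 97.9926.
k=1: B_{2}/(2)! × [f^{(1)}(39) − f^{(1)}(5)] = 1/12 × (-0.0734504 − 0.346220) = -0.0349725.

S_1 ≈ 97.9576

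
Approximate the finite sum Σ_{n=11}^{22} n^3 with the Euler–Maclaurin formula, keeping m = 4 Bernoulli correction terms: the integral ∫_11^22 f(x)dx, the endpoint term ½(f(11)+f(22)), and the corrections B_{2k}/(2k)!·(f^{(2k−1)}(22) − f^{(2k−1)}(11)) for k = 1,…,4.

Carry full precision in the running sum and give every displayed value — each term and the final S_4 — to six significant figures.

S_4 ≈ 60984.0

∫_11^22 x^3 dx evaluates to 54903.8.
Boundary: ½(f(11) + f(22)) = ½(1331.00 + 10648.0) = 5989.50.
Running total after boundary: 60893.2.
Correction k=1: B_{2}/2! · (f^{(1)}(22) − f^{(1)}(11)) = 1/12 · (1452.00 − 363.000) = 90.7500.
After k=1: 60984.0.
Correction k=2: B_{4}/4! · (f^{(3)}(22) − f^{(3)}(11)) = −1/720 · (6.00000 − 6.00000) = 0.00000.
After k=2: 60984.0.
Correction k=3: B_{6}/6! · (f^{(5)}(22) − f^{(5)}(11)) = 1/30240 · (0.00000 − 0.00000) = 0.00000.
After k=3: 60984.0.
Correction k=4: B_{8}/8! · (f^{(7)}(22) − f^{(7)}(11)) = −1/1209600 · (0.00000 − 0.00000) = 0.00000.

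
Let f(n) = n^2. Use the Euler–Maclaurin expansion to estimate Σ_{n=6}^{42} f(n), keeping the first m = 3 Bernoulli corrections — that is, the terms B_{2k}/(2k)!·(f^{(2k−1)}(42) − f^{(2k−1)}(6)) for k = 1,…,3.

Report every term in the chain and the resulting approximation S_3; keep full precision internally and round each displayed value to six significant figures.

The integral term ∫_6^42 x^2 dx = 24624.0.
Endpoint term: (f(6) + f(42))/2 = (36.0000 + 1764.00)/2 = 900.000.
Running total after boundary: 25524.0.
k=1: B_{2}/(2)! × [f^{(1)}(42) − f^{(1)}(6)] = 1/12 × (84.0000 − 12.0000) = 6.00000.
Partial sum through k=1: 25530.0.
k=2: B_{4}/(4)! × [f^{(3)}(42) − f^{(3)}(6)] = −1/720 × (0.00000 − 0.00000) = 0.00000.
Partial sum through k=2: 25530.0.
k=3: B_{6}/(6)! × [f^{(5)}(42) − f^{(5)}(6)] = 1/30240 × (0.00000 − 0.00000) = 0.00000.

S_3 ≈ 25530.0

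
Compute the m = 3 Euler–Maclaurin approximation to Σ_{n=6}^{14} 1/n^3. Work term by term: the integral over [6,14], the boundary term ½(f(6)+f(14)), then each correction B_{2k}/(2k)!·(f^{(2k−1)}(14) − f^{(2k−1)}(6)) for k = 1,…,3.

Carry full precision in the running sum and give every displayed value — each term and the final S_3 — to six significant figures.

S_3 ≈ 0.0140196

∫_6^14 1/x^3 dx evaluates to 0.0113379.
½[f(6) + f(14)] = ½[0.00462963 + 0.000364431] = 0.00249703.
So far: 0.0138349.
Order-1 term: 1/12 · (-7.80925e-05 − (-0.00231481)) = 0.000186394.
After k=1: 0.0140213.
Order-2 term: −1/720 · (-7.96862e-06 − (-0.00128601)) = -1.77506e-06.
After k=2: 0.0140195.
Order-3 term: 1/30240 · (-1.70756e-06 − (-0.00150034)) = 4.95580e-08.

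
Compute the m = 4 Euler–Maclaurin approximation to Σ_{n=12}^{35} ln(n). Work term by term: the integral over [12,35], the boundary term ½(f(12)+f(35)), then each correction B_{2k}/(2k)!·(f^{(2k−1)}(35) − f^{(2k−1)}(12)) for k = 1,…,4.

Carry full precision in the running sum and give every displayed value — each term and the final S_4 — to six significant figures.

The integral term ∫_12^35 ln(x) dx = 71.6183.
Boundary: ½(f(12) + f(35)) = ½(2.48491 + 3.55535) = 3.02013.
So far: 74.6384.
Correction k=1: B_{2}/2! · (f^{(1)}(35) − f^{(1)}(12)) = 1/12 · (0.0285714 − 0.0833333) = -0.00456349.
After k=1: 74.6339.
Correction k=2: B_{4}/4! · (f^{(3)}(35) − f^{(3)}(12)) = −1/720 · (4.66472e-05 − 0.00115741) = 1.54272e-06.
After k=2: 74.6339.
Correction k=3: B_{6}/6! · (f^{(5)}(35) − f^{(5)}(12)) = 1/30240 · (4.56952e-07 − 9.64506e-05) = -3.17439e-09.
After k=3: 74.6339.
Correction k=4: B_{8}/8! · (f^{(7)}(35) − f^{(7)}(12)) = −1/1209600 · (1.11907e-08 − 2.00939e-05) = 1.66028e-11.

S_4 ≈ 74.6339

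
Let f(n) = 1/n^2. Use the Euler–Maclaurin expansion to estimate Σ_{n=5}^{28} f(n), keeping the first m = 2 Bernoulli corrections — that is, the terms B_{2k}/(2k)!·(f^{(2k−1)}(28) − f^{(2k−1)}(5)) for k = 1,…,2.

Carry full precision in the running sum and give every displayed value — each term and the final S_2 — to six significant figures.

The integral term ∫_5^28 1/x^2 dx = 0.164286.
½[f(5) + f(28)] = ½[0.0400000 + 0.00127551] = 0.0206378.
So far: 0.184923.
Correction k=1: B_{2}/2! · (f^{(1)}(28) − f^{(1)}(5)) = 1/12 · (-9.11079e-05 − (-0.0160000)) = 0.00132574.
After k=1: 0.186249.
Correction k=2: B_{4}/4! · (f^{(3)}(28) − f^{(3)}(5)) = −1/720 · (-1.39451e-06 − (-0.00768000)) = -1.06647e-05.

S_2 ≈ 0.186239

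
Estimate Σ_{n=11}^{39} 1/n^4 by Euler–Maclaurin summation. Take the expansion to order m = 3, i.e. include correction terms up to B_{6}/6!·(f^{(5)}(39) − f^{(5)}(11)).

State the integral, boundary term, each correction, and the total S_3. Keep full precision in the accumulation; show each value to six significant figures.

S_3 ≈ 0.000281243

The integral term ∫_11^39 1/x^4 dx = 0.000244819.
Endpoint term: (f(11) + f(39))/2 = (6.83013e-05 + 4.32257e-07)/2 = 3.43668e-05.
Running total after boundary: 0.000279186.
k=1: B_{2}/(2)! × [f^{(1)}(39) − f^{(1)}(11)] = 1/12 × (-4.43340e-08 − (-2.48369e-05)) = 2.06604e-06.
Partial sum through k=1: 0.000281252.
k=2: B_{4}/(4)! × [f^{(3)}(39) − f^{(3)}(11)] = −1/720 × (-8.74438e-10 − (-6.15790e-06)) = -8.55142e-09.
Partial sum through k=2: 0.000281243.
k=3: B_{6}/(6)! × [f^{(5)}(39) − f^{(5)}(11)] = 1/30240 × (-3.21950e-11 − (-2.84994e-06)) = 9.42429e-11.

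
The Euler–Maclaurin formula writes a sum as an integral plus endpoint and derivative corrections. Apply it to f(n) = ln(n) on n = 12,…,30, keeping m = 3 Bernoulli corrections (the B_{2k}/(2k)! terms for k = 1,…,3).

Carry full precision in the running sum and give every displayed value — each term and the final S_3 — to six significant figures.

∫_12^30 ln(x) dx evaluates to 54.2170.
½[f(12) + f(30)] = ½[2.48491 + 3.40120] = 2.94305.
So far: 57.1601.
Correction k=1: B_{2}/2! · (f^{(1)}(30) − f^{(1)}(12)) = 1/12 · (0.0333333 − 0.0833333) = -0.00416667.
After k=1: 57.1559.
Correction k=2: B_{4}/4! · (f^{(3)}(30) − f^{(3)}(12)) = −1/720 · (7.40741e-05 − 0.00115741) = 1.50463e-06.
After k=2: 57.1559.
Correction k=3: B_{6}/6! · (f^{(5)}(30) − f^{(5)}(12)) = 1/30240 · (9.87654e-07 − 9.64506e-05) = -3.15684e-09.

S_3 ≈ 57.1559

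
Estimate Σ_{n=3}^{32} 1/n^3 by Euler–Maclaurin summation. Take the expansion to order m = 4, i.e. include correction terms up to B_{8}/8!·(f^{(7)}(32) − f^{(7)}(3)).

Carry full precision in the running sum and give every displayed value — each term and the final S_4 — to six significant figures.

The integral term ∫_3^32 1/x^3 dx = 0.0550673.
Endpoint term: (f(3) + f(32))/2 = (0.0370370 + 3.05176e-05)/2 = 0.0185338.
Running total after boundary: 0.0736011.
k=1: B_{2}/(2)! × [f^{(1)}(32) − f^{(1)}(3)] = 1/12 × (-2.86102e-06 − (-0.0370370)) = 0.00308618.
After k=1: 0.0766872.
k=2: B_{4}/(4)! × [f^{(3)}(32) − f^{(3)}(3)] = −1/720 × (-5.58794e-08 − (-0.0823045)) = -0.000114312.
After k=2: 0.0765729.
k=3: B_{6}/(6)! × [f^{(5)}(32) − f^{(5)}(3)] = 1/30240 × (-2.29193e-09 − (-0.384088)) = 1.27013e-05.
After k=3: 0.0765856.
k=4: B_{8}/(8)! × [f^{(7)}(32) − f^{(7)}(3)] = −1/1209600 × (-1.61151e-10 − (-3.07270)) = -2.54026e-06.

S_4 ≈ 0.0765831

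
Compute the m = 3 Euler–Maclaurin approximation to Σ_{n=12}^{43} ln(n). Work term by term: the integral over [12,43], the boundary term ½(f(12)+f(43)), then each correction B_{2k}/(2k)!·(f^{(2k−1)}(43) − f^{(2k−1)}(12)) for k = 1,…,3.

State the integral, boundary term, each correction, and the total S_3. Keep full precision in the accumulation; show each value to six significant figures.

The integral term ∫_12^43 ln(x) dx = 100.913.
Boundary: ½(f(12) + f(43)) = ½(2.48491 + 3.76120) = 3.12305.
So far: 104.036.
k=1: B_{2}/(2)! × [f^{(1)}(43) − f^{(1)}(12)] = 1/12 × (0.0232558 − 0.0833333) = -0.00500646.
After k=1: 104.031.
k=2: B_{4}/(4)! × [f^{(3)}(43) − f^{(3)}(12)] = −1/720 × (2.51550e-05 − 0.00115741) = 1.57257e-06.
After k=2: 104.031.
k=3: B_{6}/(6)! × [f^{(5)}(43) − f^{(5)}(12)] = 1/30240 × (1.63256e-07 − 9.64506e-05) = -3.18411e-09.

S_3 ≈ 104.031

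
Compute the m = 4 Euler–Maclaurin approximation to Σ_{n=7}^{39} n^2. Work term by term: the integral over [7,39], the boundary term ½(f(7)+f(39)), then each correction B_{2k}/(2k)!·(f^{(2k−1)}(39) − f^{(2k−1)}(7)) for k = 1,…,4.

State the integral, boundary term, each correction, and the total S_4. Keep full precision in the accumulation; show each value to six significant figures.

∫_7^39 x^2 dx evaluates to 19658.7.
Endpoint term: (f(7) + f(39))/2 = (49.0000 + 1521.00)/2 = 785.000.
Running total after boundary: 20443.7.
k=1: B_{2}/(2)! × [f^{(1)}(39) − f^{(1)}(7)] = 1/12 × (78.0000 − 14.0000) = 5.33333.
Running total after k=1: 20449.0.
k=2: B_{4}/(4)! × [f^{(3)}(39) − f^{(3)}(7)] = −1/720 × (0.00000 − 0.00000) = 0.00000.
Running total after k=2: 20449.0.
k=3: B_{6}/(6)! × [f^{(5)}(39) − f^{(5)}(7)] = 1/30240 × (0.00000 − 0.00000) = 0.00000.
Running total after k=3: 20449.0.
k=4: B_{8}/(8)! × [f^{(7)}(39) − f^{(7)}(7)] = −1/1209600 × (0.00000 − 0.00000) = 0.00000.

S_4 ≈ 20449.0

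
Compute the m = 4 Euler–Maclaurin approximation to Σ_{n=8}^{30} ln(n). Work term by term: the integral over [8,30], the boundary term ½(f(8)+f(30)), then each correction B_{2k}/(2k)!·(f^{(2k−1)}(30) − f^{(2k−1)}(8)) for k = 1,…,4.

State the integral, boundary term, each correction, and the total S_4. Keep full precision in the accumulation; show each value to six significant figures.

S_4 ≈ 66.1331

The integral term ∫_8^30 ln(x) dx = 63.4004.
½[f(8) + f(30)] = ½[2.07944 + 3.40120] = 2.74032.
So far: 66.1407.
k=1: B_{2}/(2)! × [f^{(1)}(30) − f^{(1)}(8)] = 1/12 × (0.0333333 − 0.125000) = -0.00763889.
Running total after k=1: 66.1331.
k=2: B_{4}/(4)! × [f^{(3)}(30) − f^{(3)}(8)] = −1/720 × (7.40741e-05 − 0.00390625) = 5.32247e-06.
Running total after k=2: 66.1331.
k=3: B_{6}/(6)! × [f^{(5)}(30) − f^{(5)}(8)] = 1/30240 × (9.87654e-07 − 0.000732422) = -2.41876e-08.
Running total after k=3: 66.1331.
k=4: B_{8}/(8)! × [f^{(7)}(30) − f^{(7)}(8)] = −1/1209600 × (3.29218e-08 − 0.000343323) = 2.83804e-10.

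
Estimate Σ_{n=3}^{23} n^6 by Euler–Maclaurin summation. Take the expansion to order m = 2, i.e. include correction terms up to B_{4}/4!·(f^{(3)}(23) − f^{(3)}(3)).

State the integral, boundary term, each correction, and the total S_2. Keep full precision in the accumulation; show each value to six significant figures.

S_2 ≈ 5.63638e+08

The integral term ∫_3^23 x^6 dx = 4.86403e+08.
Endpoint term: (f(3) + f(23))/2 = (729.000 + 1.48036e+08)/2 = 7.40183e+07.
Running total after boundary: 5.60422e+08.
Correction k=1: B_{2}/2! · (f^{(1)}(23) − f^{(1)}(3)) = 1/12 · (3.86181e+07 − 1458.00) = 3.21805e+06.
Running total after k=1: 5.63640e+08.
Correction k=2: B_{4}/4! · (f^{(3)}(23) − f^{(3)}(3)) = −1/720 · (1.46004e+06 − 3240.00) = -2023.33.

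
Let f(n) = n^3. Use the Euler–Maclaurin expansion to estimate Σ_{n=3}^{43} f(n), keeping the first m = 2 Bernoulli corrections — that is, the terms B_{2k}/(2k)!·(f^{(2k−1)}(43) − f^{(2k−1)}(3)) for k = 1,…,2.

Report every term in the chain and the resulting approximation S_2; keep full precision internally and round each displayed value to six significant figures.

Integral: ∫_3^43 x^3 dx = 854680.
½[f(3) + f(43)] = ½[27.0000 + 79507.0] = 39767.0.
Running total after boundary: 894447.
k=1: B_{2}/(2)! × [f^{(1)}(43) − f^{(1)}(3)] = 1/12 × (5547.00 − 27.0000) = 460.000.
Running total after k=1: 894907.
k=2: B_{4}/(4)! × [f^{(3)}(43) − f^{(3)}(3)] = −1/720 × (6.00000 − 6.00000) = 0.00000.

S_2 ≈ 894907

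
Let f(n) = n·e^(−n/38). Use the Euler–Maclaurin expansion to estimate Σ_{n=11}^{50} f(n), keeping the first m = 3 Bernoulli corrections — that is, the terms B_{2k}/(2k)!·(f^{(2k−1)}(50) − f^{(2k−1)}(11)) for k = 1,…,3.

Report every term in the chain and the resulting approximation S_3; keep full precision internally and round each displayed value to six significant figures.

∫_11^50 x·e^(−x/38) dx evaluates to 496.931.
Endpoint term: (f(11) + f(50))/2 = (8.23523 + 13.4131)/2 = 10.8242.
So far: 507.755.
Correction k=1: B_{2}/2! · (f^{(1)}(50) − f^{(1)}(11)) = 1/12 · (-0.0847145 − 0.531941) = -0.0513879.
Partial sum through k=1: 507.703.
Correction k=2: B_{4}/4! · (f^{(3)}(50) − f^{(3)}(11)) = −1/720 · (0.000312888 − 0.00140530) = 1.51724e-06.
Partial sum through k=2: 507.703.
Correction k=3: B_{6}/6! · (f^{(5)}(50) − f^{(5)}(11)) = 1/30240 · (4.73991e-07 − 1.69129e-06) = -4.02546e-11.

S_3 ≈ 507.703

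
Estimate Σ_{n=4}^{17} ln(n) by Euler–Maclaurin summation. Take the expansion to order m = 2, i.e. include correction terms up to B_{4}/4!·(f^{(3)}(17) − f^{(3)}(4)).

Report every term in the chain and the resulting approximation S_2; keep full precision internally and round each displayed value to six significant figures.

S_2 ≈ 31.7133

Integral: ∫_4^17 ln(x) dx = 29.6194.
½[f(4) + f(17)] = ½[1.38629 + 2.83321] = 2.10975.
So far: 31.7292.
k=1: B_{2}/(2)! × [f^{(1)}(17) − f^{(1)}(4)] = 1/12 × (0.0588235 − 0.250000) = -0.0159314.
Running total after k=1: 31.7133.
k=2: B_{4}/(4)! × [f^{(3)}(17) − f^{(3)}(4)] = −1/720 × (0.000407083 − 0.0312500) = 4.28374e-05.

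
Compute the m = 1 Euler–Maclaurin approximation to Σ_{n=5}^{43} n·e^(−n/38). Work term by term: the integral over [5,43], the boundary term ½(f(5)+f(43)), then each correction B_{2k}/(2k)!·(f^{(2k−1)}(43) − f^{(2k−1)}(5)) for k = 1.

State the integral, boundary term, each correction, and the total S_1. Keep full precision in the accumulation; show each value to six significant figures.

S_1 ≈ 448.876

Integral: ∫_5^43 x·e^(−x/38) dx = 439.817.
Boundary: ½(f(5) + f(43)) = ½(4.38355 + 13.8685) = 9.12603.
Integral + boundary = 448.943.
Order-1 term: 1/12 · (-0.0424373 − 0.761353) = -0.0669826.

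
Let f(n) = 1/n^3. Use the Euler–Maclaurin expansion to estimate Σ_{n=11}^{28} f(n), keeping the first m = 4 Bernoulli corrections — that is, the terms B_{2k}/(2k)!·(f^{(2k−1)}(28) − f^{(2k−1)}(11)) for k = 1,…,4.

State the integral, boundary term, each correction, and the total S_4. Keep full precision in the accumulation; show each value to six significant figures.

S_4 ≈ 0.00390953

Integral: ∫_11^28 1/x^3 dx = 0.00349448.
Endpoint term: (f(11) + f(28))/2 = (0.000751315 + 4.55539e-05)/2 = 0.000398434.
Integral + boundary = 0.00389291.
Order-1 term: 1/12 · (-4.88078e-06 − (-0.000204904)) = 1.66686e-05.
Partial sum through k=1: 0.00390958.
Order-2 term: −1/720 · (-1.24510e-07 − (-3.38684e-05)) = -4.68666e-08.
Partial sum through k=2: 0.00390953.
Order-3 term: 1/30240 · (-6.67016e-09 − (-1.17560e-05)) = 3.88536e-10.
Partial sum through k=3: 0.00390953.
Order-4 term: −1/1209600 · (-6.12566e-10 − (-6.99530e-06)) = -5.78264e-12.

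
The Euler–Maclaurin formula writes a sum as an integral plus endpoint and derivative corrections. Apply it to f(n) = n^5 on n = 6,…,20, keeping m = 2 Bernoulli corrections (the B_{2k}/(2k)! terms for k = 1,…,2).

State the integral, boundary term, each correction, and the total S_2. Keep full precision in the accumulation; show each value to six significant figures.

The integral term ∫_6^20 x^5 dx = 1.06589e+07.
Boundary: ½(f(6) + f(20)) = ½(7776.00 + 3.20000e+06) = 1.60389e+06.
Running total after boundary: 1.22628e+07.
Order-1 term: 1/12 · (800000 − 6480.00) = 66126.7.
Partial sum through k=1: 1.23289e+07.
Order-2 term: −1/720 · (24000.0 − 2160.00) = -30.3333.

S_2 ≈ 1.23289e+07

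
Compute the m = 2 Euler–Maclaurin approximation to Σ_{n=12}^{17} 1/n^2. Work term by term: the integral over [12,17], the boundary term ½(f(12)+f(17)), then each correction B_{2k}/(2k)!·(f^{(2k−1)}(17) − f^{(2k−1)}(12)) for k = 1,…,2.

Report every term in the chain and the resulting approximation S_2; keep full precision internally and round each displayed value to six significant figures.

S_2 ≈ 0.0297745

The integral term ∫_12^17 1/x^2 dx = 0.0245098.
Boundary: ½(f(12) + f(17)) = ½(0.00694444 + 0.00346021) = 0.00520233.
Integral + boundary = 0.0297121.
k=1: B_{2}/(2)! × [f^{(1)}(17) − f^{(1)}(12)] = 1/12 × (-0.000407083 − (-0.00115741)) = 6.25270e-05.
Partial sum through k=1: 0.0297747.
k=2: B_{4}/(4)! × [f^{(3)}(17) − f^{(3)}(12)] = −1/720 × (-1.69031e-05 − (-9.64506e-05)) = -1.10483e-07.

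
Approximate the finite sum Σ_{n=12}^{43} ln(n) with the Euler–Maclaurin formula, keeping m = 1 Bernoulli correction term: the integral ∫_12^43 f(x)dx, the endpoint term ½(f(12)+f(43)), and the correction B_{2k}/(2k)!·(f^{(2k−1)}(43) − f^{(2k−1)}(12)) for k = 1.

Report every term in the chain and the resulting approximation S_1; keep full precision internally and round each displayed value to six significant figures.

S_1 ≈ 104.031

Integral: ∫_12^43 ln(x) dx = 100.913.
Endpoint term: (f(12) + f(43))/2 = (2.48491 + 3.76120)/2 = 3.12305.
Running total after boundary: 104.036.
k=1: B_{2}/(2)! × [f^{(1)}(43) − f^{(1)}(12)] = 1/12 × (0.0232558 − 0.0833333) = -0.00500646.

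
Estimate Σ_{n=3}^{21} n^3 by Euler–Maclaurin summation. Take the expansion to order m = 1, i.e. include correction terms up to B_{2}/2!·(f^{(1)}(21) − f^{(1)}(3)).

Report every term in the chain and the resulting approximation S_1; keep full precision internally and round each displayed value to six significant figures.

∫_3^21 x^3 dx evaluates to 48600.0.
½[f(3) + f(21)] = ½[27.0000 + 9261.00] = 4644.00.
So far: 53244.0.
Order-1 term: 1/12 · (1323.00 − 27.0000) = 108.000.

S_1 ≈ 53352.0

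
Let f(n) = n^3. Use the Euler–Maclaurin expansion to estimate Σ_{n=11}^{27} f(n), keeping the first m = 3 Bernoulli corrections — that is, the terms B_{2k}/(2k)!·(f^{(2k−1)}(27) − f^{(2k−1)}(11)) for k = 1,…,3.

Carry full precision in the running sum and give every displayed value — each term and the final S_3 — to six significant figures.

∫_11^27 x^3 dx evaluates to 129200.
Endpoint term: (f(11) + f(27))/2 = (1331.00 + 19683.0)/2 = 10507.0.
Running total after boundary: 139707.
Order-1 term: 1/12 · (2187.00 − 363.000) = 152.000.
Running total after k=1: 139859.
Order-2 term: −1/720 · (6.00000 − 6.00000) = 0.00000.
Running total after k=2: 139859.
Order-3 term: 1/30240 · (0.00000 − 0.00000) = 0.00000.

S_3 ≈ 139859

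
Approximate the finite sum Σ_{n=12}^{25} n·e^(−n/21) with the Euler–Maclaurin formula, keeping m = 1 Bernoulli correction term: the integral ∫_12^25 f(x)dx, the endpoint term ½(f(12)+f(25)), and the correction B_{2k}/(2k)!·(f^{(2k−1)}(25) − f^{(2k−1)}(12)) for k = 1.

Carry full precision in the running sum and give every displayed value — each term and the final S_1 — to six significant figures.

S_1 ≈ 104.776

The integral term ∫_12^25 x·e^(−x/21) dx = 97.6118.
Boundary: ½(f(12) + f(25)) = ½(6.77662 + 7.60191) = 7.18926.
Integral + boundary = 104.801.
Order-1 term: 1/12 · (-0.0579193 − 0.242022) = -0.0249951.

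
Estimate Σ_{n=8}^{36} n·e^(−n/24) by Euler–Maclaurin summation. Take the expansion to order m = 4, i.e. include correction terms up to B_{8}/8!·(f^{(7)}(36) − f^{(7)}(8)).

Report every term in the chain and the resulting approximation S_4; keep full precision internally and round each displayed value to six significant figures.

Integral: ∫_8^36 x·e^(−x/24) dx = 228.989.
½[f(8) + f(36)] = ½[5.73225 + 8.03269] = 6.88247.
So far: 235.871.
Correction k=1: B_{2}/2! · (f^{(1)}(36) − f^{(1)}(8)) = 1/12 · (-0.111565 − 0.477688) = -0.0491044.
Partial sum through k=1: 235.822.
Correction k=2: B_{4}/4! · (f^{(3)}(36) − f^{(3)}(8)) = −1/720 · (0.000581068 − 0.00331727) = 3.80029e-06.
Partial sum through k=2: 235.822.
Correction k=3: B_{6}/6! · (f^{(5)}(36) − f^{(5)}(8)) = 1/30240 · (2.35386e-06 − 1.00785e-05) = -2.55445e-10.
Partial sum through k=3: 235.822.
Correction k=4: B_{8}/8! · (f^{(7)}(36) − f^{(7)}(8)) = −1/1209600 · (6.42175e-09 − 2.49963e-08) = 1.53560e-14.

S_4 ≈ 235.822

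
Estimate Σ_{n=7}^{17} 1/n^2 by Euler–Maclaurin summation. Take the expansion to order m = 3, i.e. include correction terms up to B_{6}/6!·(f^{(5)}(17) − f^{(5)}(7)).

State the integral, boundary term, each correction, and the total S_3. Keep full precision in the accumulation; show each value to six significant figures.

The integral term ∫_7^17 1/x^2 dx = 0.0840336.
½[f(7) + f(17)] = ½[0.0204082 + 0.00346021] = 0.0119342.
Integral + boundary = 0.0959678.
Order-1 term: 1/12 · (-0.000407083 − (-0.00583090)) = 0.000451985.
After k=1: 0.0964198.
Order-2 term: −1/720 · (-1.69031e-05 − (-0.00142798)) = -1.95982e-06.
After k=2: 0.0964178.
Order-3 term: 1/30240 · (-1.75465e-06 − (-0.000874271)) = 2.88531e-08.

S_3 ≈ 0.0964179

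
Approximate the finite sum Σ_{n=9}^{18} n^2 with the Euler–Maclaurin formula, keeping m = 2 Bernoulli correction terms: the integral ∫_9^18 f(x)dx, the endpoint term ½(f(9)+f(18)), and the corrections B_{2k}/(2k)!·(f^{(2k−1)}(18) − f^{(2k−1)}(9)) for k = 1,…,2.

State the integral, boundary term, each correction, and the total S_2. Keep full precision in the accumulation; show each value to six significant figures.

Integral: ∫_9^18 x^2 dx = 1701.00.
Endpoint term: (f(9) + f(18))/2 = (81.0000 + 324.000)/2 = 202.500.
Running total after boundary: 1903.50.
Order-1 term: 1/12 · (36.0000 − 18.0000) = 1.50000.
Partial sum through k=1: 1905.00.
Order-2 term: −1/720 · (0.00000 − 0.00000) = 0.00000.

S_2 ≈ 1905.00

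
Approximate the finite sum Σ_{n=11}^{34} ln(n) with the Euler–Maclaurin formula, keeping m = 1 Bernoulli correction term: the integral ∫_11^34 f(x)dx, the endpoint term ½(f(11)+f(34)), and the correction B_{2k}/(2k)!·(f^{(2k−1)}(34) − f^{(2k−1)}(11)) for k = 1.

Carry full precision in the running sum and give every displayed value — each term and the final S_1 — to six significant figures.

∫_11^34 ln(x) dx evaluates to 70.5194.
Endpoint term: (f(11) + f(34))/2 = (2.39790 + 3.52636)/2 = 2.96213.
Integral + boundary = 73.4815.
Correction k=1: B_{2}/2! · (f^{(1)}(34) − f^{(1)}(11)) = 1/12 · (0.0294118 − 0.0909091) = -0.00512478.

S_1 ≈ 73.4764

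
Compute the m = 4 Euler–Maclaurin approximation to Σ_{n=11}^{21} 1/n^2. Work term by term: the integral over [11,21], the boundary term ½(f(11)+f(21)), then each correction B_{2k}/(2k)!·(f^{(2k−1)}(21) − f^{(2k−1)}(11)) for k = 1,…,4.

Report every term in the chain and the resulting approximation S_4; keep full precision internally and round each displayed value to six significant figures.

S_4 ≈ 0.0486631

Integral: ∫_11^21 1/x^2 dx = 0.0432900.
Boundary: ½(f(11) + f(21)) = ½(0.00826446 + 0.00226757) = 0.00526602.
Running total after boundary: 0.0485561.
Order-1 term: 1/12 · (-0.000215959 − (-0.00150263)) = 0.000107223.
After k=1: 0.0486633.
Order-2 term: −1/720 · (-5.87645e-06 − (-0.000149021)) = -1.98812e-07.
After k=2: 0.0486631.
Order-3 term: 1/30240 · (-3.99758e-07 − (-3.69474e-05)) = 1.20859e-09.
After k=3: 0.0486631.
Order-4 term: −1/1209600 · (-5.07630e-08 − (-1.70996e-05)) = -1.40946e-11.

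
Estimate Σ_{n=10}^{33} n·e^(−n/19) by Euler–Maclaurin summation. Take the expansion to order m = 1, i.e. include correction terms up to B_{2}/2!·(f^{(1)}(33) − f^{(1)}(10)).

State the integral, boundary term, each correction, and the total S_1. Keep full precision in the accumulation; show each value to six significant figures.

S_1 ≈ 157.381

∫_10^33 x·e^(−x/19) dx evaluates to 151.556.
Boundary: ½(f(10) + f(33)) = ½(5.90778 + 5.81049) = 5.85913.
Running total after boundary: 157.415.
Order-1 term: 1/12 · (-0.129740 − 0.279842) = -0.0341318.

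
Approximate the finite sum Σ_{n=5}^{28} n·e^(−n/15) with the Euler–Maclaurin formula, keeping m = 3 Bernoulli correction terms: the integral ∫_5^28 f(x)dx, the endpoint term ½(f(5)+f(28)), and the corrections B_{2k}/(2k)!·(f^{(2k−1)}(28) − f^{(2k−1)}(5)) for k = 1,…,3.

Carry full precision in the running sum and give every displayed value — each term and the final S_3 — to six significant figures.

The integral term ∫_5^28 x·e^(−x/15) dx = 115.218.
Endpoint term: (f(5) + f(28))/2 = (3.58266 + 4.32987)/2 = 3.95626.
So far: 119.174.
Correction k=1: B_{2}/2! · (f^{(1)}(28) − f^{(1)}(5)) = 1/12 · (-0.134020 − 0.477688) = -0.0509756.
After k=1: 119.123.
Correction k=2: B_{4}/4! · (f^{(3)}(28) − f^{(3)}(5)) = −1/720 · (0.000778919 − 0.00849222) = 1.07129e-05.
After k=2: 119.123.
Correction k=3: B_{6}/6! · (f^{(5)}(28) − f^{(5)}(5)) = 1/30240 · (9.57103e-06 − 6.60506e-05) = -1.86771e-09.

S_3 ≈ 119.123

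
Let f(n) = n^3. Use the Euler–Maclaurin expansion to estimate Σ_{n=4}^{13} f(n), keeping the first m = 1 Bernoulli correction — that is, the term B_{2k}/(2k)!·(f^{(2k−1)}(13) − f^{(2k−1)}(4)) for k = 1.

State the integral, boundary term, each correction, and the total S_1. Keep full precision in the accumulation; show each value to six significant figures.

Integral: ∫_4^13 x^3 dx = 7076.25.
Endpoint term: (f(4) + f(13))/2 = (64.0000 + 2197.00)/2 = 1130.50.
Running total after boundary: 8206.75.
Correction k=1: B_{2}/2! · (f^{(1)}(13) − f^{(1)}(4)) = 1/12 · (507.000 − 48.0000) = 38.2500.

S_1 ≈ 8245.00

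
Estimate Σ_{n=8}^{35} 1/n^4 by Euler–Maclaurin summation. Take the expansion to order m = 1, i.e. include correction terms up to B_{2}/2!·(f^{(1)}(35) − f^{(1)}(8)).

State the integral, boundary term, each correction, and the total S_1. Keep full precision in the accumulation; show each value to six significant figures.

Integral: ∫_8^35 1/x^4 dx = 0.000643267.
Boundary: ½(f(8) + f(35)) = ½(0.000244141 + 6.66389e-07) = 0.000122404.
So far: 0.000765671.
Correction k=1: B_{2}/2! · (f^{(1)}(35) − f^{(1)}(8)) = 1/12 · (-7.61587e-08 − (-0.000122070)) = 1.01662e-05.

S_1 ≈ 0.000775837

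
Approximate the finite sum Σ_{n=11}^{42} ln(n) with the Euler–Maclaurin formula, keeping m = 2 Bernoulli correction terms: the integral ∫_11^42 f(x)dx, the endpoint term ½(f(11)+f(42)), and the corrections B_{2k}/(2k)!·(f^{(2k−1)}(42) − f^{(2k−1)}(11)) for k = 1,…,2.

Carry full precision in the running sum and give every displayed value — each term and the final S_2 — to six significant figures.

S_2 ≈ 102.667

Integral: ∫_11^42 ln(x) dx = 99.6053.
Boundary: ½(f(11) + f(42)) = ½(2.39790 + 3.73767) = 3.06778.
Integral + boundary = 102.673.
Order-1 term: 1/12 · (0.0238095 − 0.0909091) = -0.00559163.
After k=1: 102.667.
Order-2 term: −1/720 · (2.69949e-05 − 0.00150263) = 2.04949e-06.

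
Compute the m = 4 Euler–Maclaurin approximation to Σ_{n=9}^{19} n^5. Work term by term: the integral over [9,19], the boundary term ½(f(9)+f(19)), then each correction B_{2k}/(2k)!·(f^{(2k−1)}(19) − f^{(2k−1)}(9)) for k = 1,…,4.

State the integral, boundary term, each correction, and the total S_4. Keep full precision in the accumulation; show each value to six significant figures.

The integral term ∫_9^19 x^5 dx = 7.75241e+06.
½[f(9) + f(19)] = ½[59049.0 + 2.47610e+06] = 1.26757e+06.
So far: 9.01998e+06.
Correction k=1: B_{2}/2! · (f^{(1)}(19) − f^{(1)}(9)) = 1/12 · (651605 − 32805.0) = 51566.7.
Running total after k=1: 9.07155e+06.
Correction k=2: B_{4}/4! · (f^{(3)}(19) − f^{(3)}(9)) = −1/720 · (21660.0 − 4860.00) = -23.3333.
Running total after k=2: 9.07152e+06.
Correction k=3: B_{6}/6! · (f^{(5)}(19) − f^{(5)}(9)) = 1/30240 · (120.000 − 120.000) = 0.00000.
Running total after k=3: 9.07152e+06.
Correction k=4: B_{8}/8! · (f^{(7)}(19) − f^{(7)}(9)) = −1/1209600 · (0.00000 − 0.00000) = 0.00000.

S_4 ≈ 9.07152e+06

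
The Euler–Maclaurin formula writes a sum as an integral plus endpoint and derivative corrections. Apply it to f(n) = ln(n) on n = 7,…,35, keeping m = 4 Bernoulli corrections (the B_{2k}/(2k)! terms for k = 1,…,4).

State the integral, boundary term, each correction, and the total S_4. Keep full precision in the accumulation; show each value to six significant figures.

∫_7^35 ln(x) dx evaluates to 82.8158.
Boundary: ½(f(7) + f(35)) = ½(1.94591 + 3.55535) = 2.75063.
Running total after boundary: 85.5664.
Order-1 term: 1/12 · (0.0285714 − 0.142857) = -0.00952381.
Running total after k=1: 85.5569.
Order-2 term: −1/720 · (4.66472e-05 − 0.00583090) = 8.03369e-06.
Running total after k=2: 85.5569.
Order-3 term: 1/30240 · (4.56952e-07 − 0.00142798) = -4.72063e-08.
Running total after k=3: 85.5569.
Order-4 term: −1/1209600 · (1.11907e-08 − 0.000874271) = 7.22768e-10.

S_4 ≈ 85.5569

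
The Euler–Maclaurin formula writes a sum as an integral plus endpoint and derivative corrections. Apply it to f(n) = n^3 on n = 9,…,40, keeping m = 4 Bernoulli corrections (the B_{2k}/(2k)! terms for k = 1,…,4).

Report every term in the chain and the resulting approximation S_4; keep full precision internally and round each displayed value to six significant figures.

S_4 ≈ 671104

The integral term ∫_9^40 x^3 dx = 638360.
Boundary: ½(f(9) + f(40)) = ½(729.000 + 64000.0) = 32364.5.
Running total after boundary: 670724.
Correction k=1: B_{2}/2! · (f^{(1)}(40) − f^{(1)}(9)) = 1/12 · (4800.00 − 243.000) = 379.750.
After k=1: 671104.
Correction k=2: B_{4}/4! · (f^{(3)}(40) − f^{(3)}(9)) = −1/720 · (6.00000 − 6.00000) = 0.00000.
After k=2: 671104.
Correction k=3: B_{6}/6! · (f^{(5)}(40) − f^{(5)}(9)) = 1/30240 · (0.00000 − 0.00000) = 0.00000.
After k=3: 671104.
Correction k=4: B_{8}/8! · (f^{(7)}(40) − f^{(7)}(9)) = −1/1209600 · (0.00000 − 0.00000) = 0.00000.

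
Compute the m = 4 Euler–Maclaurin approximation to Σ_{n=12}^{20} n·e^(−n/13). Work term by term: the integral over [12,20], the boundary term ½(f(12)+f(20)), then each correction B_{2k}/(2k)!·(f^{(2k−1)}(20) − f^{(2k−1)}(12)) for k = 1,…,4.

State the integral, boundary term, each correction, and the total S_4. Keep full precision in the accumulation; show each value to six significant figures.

Integral: ∫_12^20 x·e^(−x/13) dx = 37.0097.
Endpoint term: (f(12) + f(20))/2 = (4.76754 + 4.29422)/2 = 4.53088.
So far: 41.5406.
Order-1 term: 1/12 · (-0.115614 − 0.0305611) = -0.0121812.
Running total after k=1: 41.5284.
Order-2 term: −1/720 · (0.00185686 − 0.00488255) = 4.20235e-06.
Running total after k=2: 41.5284.
Order-3 term: 1/30240 · (2.60226e-05 − 5.67116e-05) = -1.01485e-09.
Running total after k=3: 41.5284.
Order-4 term: −1/1209600 · (2.42946e-07 − 5.00192e-07) = 2.12670e-13.

S_4 ≈ 41.5284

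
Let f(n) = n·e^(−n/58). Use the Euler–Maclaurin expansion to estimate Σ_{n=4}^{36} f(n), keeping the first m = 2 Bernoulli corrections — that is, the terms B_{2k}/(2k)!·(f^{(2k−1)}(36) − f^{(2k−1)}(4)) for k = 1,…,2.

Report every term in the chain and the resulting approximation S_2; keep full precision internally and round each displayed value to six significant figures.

∫_4^36 x·e^(−x/58) dx evaluates to 425.507.
½[f(4) + f(36)] = ½[3.73344 + 19.3526] = 11.5430.
Integral + boundary = 437.050.
Correction k=1: B_{2}/2! · (f^{(1)}(36) − f^{(1)}(4)) = 1/12 · (0.203907 − 0.868989) = -0.0554235.
Partial sum through k=1: 436.995.
Correction k=2: B_{4}/4! · (f^{(3)}(36) − f^{(3)}(4)) = −1/720 · (0.000380218 − 0.000813230) = 6.01406e-07.

S_2 ≈ 436.995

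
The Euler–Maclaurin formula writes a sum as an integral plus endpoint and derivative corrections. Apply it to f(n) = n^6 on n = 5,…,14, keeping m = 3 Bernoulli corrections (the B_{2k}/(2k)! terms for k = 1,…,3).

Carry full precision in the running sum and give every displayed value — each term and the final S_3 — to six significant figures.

The integral term ∫_5^14 x^6 dx = 1.50479e+07.
Boundary: ½(f(5) + f(14)) = ½(15625.0 + 7.52954e+06) = 3.77258e+06.
So far: 1.88205e+07.
Order-1 term: 1/12 · (3.22694e+06 − 18750.0) = 267350.
After k=1: 1.90878e+07.
Order-2 term: −1/720 · (329280 − 15000.0) = -436.500.
After k=2: 1.90874e+07.
Order-3 term: 1/30240 · (10080.0 − 3600.00) = 0.214286.

S_3 ≈ 1.90874e+07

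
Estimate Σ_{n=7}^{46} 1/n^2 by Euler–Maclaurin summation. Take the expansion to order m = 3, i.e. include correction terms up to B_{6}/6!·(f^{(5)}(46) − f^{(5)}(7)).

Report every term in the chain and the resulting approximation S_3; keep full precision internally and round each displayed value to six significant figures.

S_3 ≈ 0.132041

Integral: ∫_7^46 1/x^2 dx = 0.121118.
½[f(7) + f(46)] = ½[0.0204082 + 0.000472590] = 0.0104404.
Running total after boundary: 0.131558.
Correction k=1: B_{2}/2! · (f^{(1)}(46) − f^{(1)}(7)) = 1/12 · (-2.05474e-05 − (-0.00583090)) = 0.000484196.
After k=1: 0.132043.
Correction k=2: B_{4}/4! · (f^{(3)}(46) − f^{(3)}(7)) = −1/720 · (-1.16526e-07 − (-0.00142798)) = -1.98314e-06.
After k=2: 0.132041.
Correction k=3: B_{6}/6! · (f^{(5)}(46) − f^{(5)}(7)) = 1/30240 · (-1.65207e-09 − (-0.000874271)) = 2.89110e-08.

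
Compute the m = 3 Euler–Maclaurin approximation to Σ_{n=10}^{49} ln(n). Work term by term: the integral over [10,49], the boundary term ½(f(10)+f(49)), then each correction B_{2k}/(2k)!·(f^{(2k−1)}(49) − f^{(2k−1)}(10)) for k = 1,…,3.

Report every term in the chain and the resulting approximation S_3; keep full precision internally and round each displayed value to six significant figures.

The integral term ∫_10^49 ln(x) dx = 128.673.
Boundary: ½(f(10) + f(49)) = ½(2.30259 + 3.89182) = 3.09720.
Running total after boundary: 131.771.
Order-1 term: 1/12 · (0.0204082 − 0.100000) = -0.00663265.
Partial sum through k=1: 131.764.
Order-2 term: −1/720 · (1.69997e-05 − 0.00200000) = 2.75417e-06.
Partial sum through k=2: 131.764.
Order-3 term: 1/30240 · (8.49632e-08 − 0.000240000) = -7.93370e-09.

S_3 ≈ 131.764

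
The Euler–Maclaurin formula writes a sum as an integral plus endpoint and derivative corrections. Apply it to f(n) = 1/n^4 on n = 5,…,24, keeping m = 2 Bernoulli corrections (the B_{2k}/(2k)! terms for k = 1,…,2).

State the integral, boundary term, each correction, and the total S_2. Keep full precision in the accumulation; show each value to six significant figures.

The integral term ∫_5^24 1/x^4 dx = 0.00264255.
Boundary: ½(f(5) + f(24)) = ½(0.00160000 + 3.01408e-06) = 0.000801507.
Integral + boundary = 0.00344406.
Correction k=1: B_{2}/2! · (f^{(1)}(24) − f^{(1)}(5)) = 1/12 · (-5.02347e-07 − (-0.00128000)) = 0.000106625.
Running total after k=1: 0.00355069.
Correction k=2: B_{4}/4! · (f^{(3)}(24) − f^{(3)}(5)) = −1/720 · (-2.61639e-08 − (-0.00153600)) = -2.13330e-06.

S_2 ≈ 0.00354855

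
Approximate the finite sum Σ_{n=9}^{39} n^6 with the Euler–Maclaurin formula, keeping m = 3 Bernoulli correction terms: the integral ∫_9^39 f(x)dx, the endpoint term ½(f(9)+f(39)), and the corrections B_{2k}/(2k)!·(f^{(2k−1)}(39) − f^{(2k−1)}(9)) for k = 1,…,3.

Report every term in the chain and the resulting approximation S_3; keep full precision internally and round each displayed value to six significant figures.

The integral term ∫_9^39 x^6 dx = 1.96037e+10.
Endpoint term: (f(9) + f(39))/2 = (531441 + 3.51874e+09)/2 = 1.75964e+09.
So far: 2.13634e+10.
k=1: B_{2}/(2)! × [f^{(1)}(39) − f^{(1)}(9)] = 1/12 × (5.41345e+08 − 354294) = 4.50826e+07.
After k=1: 2.14085e+10.
k=2: B_{4}/(4)! × [f^{(3)}(39) − f^{(3)}(9)] = −1/720 × (7.11828e+06 − 87480.0) = -9765.00.
After k=2: 2.14085e+10.
k=3: B_{6}/(6)! × [f^{(5)}(39) − f^{(5)}(9)] = 1/30240 × (28080.0 − 6480.00) = 0.714286.

S_3 ≈ 2.14085e+10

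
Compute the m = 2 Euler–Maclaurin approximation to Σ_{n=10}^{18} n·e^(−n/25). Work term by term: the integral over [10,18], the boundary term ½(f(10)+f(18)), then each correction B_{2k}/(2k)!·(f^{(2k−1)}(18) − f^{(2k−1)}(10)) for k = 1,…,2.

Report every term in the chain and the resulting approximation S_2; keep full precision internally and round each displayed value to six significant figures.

S_2 ≈ 70.9816

The integral term ∫_10^18 x·e^(−x/25) dx = 63.2714.
½[f(10) + f(18)] = ½[6.70320 + 8.76154] = 7.73237.
So far: 71.0037.
Order-1 term: 1/12 · (0.136291 − 0.402192) = -0.0221584.
Running total after k=1: 70.9816.
Order-2 term: −1/720 · (0.00177567 − 0.00278853) = 1.40675e-06.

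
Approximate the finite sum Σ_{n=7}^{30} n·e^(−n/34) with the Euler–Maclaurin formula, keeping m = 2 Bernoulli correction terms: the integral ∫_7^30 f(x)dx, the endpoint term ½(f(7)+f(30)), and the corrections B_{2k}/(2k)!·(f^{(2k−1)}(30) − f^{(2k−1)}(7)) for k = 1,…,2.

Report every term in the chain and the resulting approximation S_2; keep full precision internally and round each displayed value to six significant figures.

Integral: ∫_7^30 x·e^(−x/34) dx = 234.170.
Boundary: ½(f(7) + f(30)) = ½(5.69750 + 12.4142) = 9.05587.
Integral + boundary = 243.226.
Order-1 term: 1/12 · (0.0486833 − 0.646355) = -0.0498060.
Running total after k=1: 243.176.
Order-2 term: −1/720 · (0.000758045 − 0.00196731) = 1.67954e-06.

S_2 ≈ 243.176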